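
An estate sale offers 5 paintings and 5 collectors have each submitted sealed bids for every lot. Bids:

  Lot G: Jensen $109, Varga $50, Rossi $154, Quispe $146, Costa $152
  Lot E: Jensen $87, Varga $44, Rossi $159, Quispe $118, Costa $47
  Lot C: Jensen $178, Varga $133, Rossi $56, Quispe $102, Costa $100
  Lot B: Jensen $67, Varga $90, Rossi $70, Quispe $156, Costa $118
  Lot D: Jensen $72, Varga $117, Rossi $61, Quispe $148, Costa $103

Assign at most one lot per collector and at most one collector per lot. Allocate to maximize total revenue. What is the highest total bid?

Optimal: Jensen→Lot C ($178), Varga→Lot D ($117), Rossi→Lot E ($159), Quispe→Lot B ($156), Costa→Lot G ($152) — total 178+117+159+156+152 = $762.
Column-greedy (each lot in turn goes to its best remaining collector) gives $685, worse by 77.
No other one-to-one assignment exceeds $762.

Max total: $762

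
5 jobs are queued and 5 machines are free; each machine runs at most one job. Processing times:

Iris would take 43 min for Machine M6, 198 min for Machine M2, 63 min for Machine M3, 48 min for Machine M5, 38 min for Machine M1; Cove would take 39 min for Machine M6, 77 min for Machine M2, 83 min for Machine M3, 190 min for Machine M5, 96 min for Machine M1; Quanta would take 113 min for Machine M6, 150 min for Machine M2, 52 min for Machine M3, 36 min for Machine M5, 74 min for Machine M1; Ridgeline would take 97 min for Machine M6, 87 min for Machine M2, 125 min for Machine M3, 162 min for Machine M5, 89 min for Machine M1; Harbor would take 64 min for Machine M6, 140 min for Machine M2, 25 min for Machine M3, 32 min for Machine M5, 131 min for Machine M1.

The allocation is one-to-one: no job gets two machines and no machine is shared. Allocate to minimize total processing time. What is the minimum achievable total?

Min total: 225 min

This is the linear assignment problem.
Optimal: Iris→Machine M1 (38 min), Cove→Machine M6 (39 min), Quanta→Machine M5 (36 min), Ridgeline→Machine M2 (87 min), Harbor→Machine M3 (25 min) — total 38+39+36+87+25 = 225 min.
Next-best assignment: Iris→Machine M1, Cove→Machine M6, Quanta→Machine M3, Ridgeline→Machine M2, Harbor→Machine M5 = 248 min.
Swapping Quanta↔Iris (Quanta→Machine M1 74 min, Iris→Machine M5 48 min) adds 48.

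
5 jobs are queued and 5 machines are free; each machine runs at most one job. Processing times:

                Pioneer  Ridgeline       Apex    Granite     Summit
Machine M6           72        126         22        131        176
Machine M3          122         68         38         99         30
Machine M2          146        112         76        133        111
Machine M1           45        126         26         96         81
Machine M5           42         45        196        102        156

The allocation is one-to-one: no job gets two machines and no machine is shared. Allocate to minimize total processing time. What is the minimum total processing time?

Min total: 275 min

This is a one-to-one assignment (minimum-cost bipartite matching).
Optimal: Pioneer→Machine M1 (45 min), Ridgeline→Machine M5 (45 min), Apex→Machine M6 (22 min), Granite→Machine M2 (133 min), Summit→Machine M3 (30 min) — total 45+45+22+133+30 = 275 min.
Row-greedy (each job in turn takes its cheapest remaining machine) gives 339 min, worse by 64.
Every other assignment is strictly worse.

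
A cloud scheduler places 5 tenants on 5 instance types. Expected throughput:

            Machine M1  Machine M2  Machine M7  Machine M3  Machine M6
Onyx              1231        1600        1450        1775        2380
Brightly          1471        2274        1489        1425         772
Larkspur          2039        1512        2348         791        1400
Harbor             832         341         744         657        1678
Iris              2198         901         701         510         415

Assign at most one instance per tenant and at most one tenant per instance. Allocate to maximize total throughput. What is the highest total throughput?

This is a one-to-one assignment (maximum-weight bipartite matching).
Optimal: Onyx→Machine M3 (1775 ops/s), Brightly→Machine M2 (2274 ops/s), Larkspur→Machine M7 (2348 ops/s), Harbor→Machine M6 (1678 ops/s), Iris→Machine M1 (2198 ops/s) — total 1775+2274+2348+1678+2198 = 10273 ops/s.
Max-entry greedy (repeatedly take the single best remaining cell) gives 9857 ops/s, worse by 416.

Maximum total: 10273 ops/s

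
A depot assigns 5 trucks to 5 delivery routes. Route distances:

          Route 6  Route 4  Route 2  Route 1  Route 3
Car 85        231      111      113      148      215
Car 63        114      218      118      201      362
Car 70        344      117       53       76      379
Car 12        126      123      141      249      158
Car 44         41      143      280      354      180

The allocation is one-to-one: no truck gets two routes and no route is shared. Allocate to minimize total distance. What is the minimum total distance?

Optimal: Car 85→Route 4 (111 km), Car 63→Route 2 (118 km), Car 70→Route 1 (76 km), Car 12→Route 3 (158 km), Car 44→Route 6 (41 km) — total 111+118+76+158+41 = 504 km.
Min-entry greedy (repeatedly take the single cheapest remaining cell) gives 564 km, worse by 60.
Next-best assignment: Car 85→Route 4, Car 63→Route 1, Car 70→Route 2, Car 12→Route 3, Car 44→Route 6 = 564 km.
Checked against all permutations: 504 km is optimal.

Min total: 504 km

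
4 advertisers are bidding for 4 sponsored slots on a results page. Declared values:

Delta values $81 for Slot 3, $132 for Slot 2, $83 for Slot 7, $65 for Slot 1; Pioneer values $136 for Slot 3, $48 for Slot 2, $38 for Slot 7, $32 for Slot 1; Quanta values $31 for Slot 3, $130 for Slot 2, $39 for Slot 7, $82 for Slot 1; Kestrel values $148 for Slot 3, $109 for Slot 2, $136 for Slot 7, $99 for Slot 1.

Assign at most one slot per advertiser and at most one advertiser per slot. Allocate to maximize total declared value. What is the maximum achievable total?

Max total: $486

Optimal: Delta→Slot 2 ($132), Pioneer→Slot 3 ($136), Quanta→Slot 1 ($82), Kestrel→Slot 7 ($136) — total 132+136+82+136 = $486.
Max-entry greedy (repeatedly take the single best remaining cell) gives $400, worse by 86.
Every other assignment is strictly worse.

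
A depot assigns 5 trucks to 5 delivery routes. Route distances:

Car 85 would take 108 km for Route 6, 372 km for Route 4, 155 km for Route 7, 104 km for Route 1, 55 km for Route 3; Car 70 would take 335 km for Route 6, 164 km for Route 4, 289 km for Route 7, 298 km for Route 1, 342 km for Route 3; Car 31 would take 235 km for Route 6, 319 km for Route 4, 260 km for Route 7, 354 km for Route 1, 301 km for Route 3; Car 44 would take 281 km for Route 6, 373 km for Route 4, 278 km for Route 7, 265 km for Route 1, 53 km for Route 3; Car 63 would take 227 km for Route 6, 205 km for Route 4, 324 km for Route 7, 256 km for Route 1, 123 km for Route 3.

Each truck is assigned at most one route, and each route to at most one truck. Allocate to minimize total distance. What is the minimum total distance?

Optimal: Car 85→Route 1 (104 km), Car 70→Route 4 (164 km), Car 31→Route 7 (260 km), Car 44→Route 3 (53 km), Car 63→Route 6 (227 km) — total 104+164+260+53+227 = 808 km.
Column-greedy (each route in turn goes to its cheapest remaining truck) gives 841 km, worse by 33.
Every other assignment is strictly worse.

Minimum total: 808 km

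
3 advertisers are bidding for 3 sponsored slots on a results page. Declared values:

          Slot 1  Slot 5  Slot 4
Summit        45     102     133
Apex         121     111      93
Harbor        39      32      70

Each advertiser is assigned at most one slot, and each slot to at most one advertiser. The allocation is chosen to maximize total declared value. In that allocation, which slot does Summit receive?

Treat this as an assignment problem: match each advertiser to one slot.
Optimal: Summit→Slot 5 ($102), Apex→Slot 1 ($121), Harbor→Slot 4 ($70) — total 102+121+70 = $293.
Max-entry greedy (repeatedly take the single best remaining cell) gives $286, worse by 7.
Summit's own top slot is Slot 4 ($133), but forcing Summit→Slot 4 and reassigning the rest optimally gives only $286 — worse by 7.

Summit receives Slot 5.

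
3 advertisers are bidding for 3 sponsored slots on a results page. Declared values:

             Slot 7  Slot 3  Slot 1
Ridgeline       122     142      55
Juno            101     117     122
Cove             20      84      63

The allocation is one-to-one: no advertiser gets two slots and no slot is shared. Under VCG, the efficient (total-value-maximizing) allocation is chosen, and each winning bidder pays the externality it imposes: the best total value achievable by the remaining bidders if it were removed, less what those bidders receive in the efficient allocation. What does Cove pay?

Cove pays $20.

Efficient allocation: Ridgeline→Slot 7 ($122), Juno→Slot 1 ($122), Cove→Slot 3 ($84); total welfare W = $328.
Cove receives Slot 3 at value $84, so the others get W − 84 = $244.
Without Cove: best allocation of the remaining 2 bidders over all 3 slots is Ridgeline→Slot 3 ($142), Juno→Slot 1 ($122), total $264.
VCG payment = (others' best without Cove) − (others' welfare with Cove) = 264 − 244 = $20.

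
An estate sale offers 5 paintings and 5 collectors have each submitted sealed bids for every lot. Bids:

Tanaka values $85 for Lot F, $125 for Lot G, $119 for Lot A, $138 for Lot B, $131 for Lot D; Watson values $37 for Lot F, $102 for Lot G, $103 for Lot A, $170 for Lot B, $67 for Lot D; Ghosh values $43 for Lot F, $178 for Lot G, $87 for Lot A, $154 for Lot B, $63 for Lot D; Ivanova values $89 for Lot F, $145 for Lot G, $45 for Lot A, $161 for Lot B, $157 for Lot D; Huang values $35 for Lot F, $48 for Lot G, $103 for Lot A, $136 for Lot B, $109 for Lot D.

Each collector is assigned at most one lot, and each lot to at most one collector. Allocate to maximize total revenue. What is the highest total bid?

Optimal: Tanaka→Lot F ($85), Watson→Lot B ($170), Ghosh→Lot G ($178), Ivanova→Lot D ($157), Huang→Lot A ($103) — total 85+170+178+157+103 = $693.
Row-greedy (each collector in turn takes its best remaining lot) gives $611, worse by 82.
Next-best assignment: Tanaka→Lot D, Watson→Lot B, Ghosh→Lot G, Ivanova→Lot F, Huang→Lot A = $671.

Max total: $693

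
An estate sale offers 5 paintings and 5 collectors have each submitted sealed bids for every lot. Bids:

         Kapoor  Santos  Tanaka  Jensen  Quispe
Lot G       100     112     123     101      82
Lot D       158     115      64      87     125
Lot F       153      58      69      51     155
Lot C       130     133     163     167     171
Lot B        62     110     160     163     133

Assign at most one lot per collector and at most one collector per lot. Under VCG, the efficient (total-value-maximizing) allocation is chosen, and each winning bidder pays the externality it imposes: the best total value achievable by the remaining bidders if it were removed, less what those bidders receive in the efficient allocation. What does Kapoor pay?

Kapoor pays $3.

Efficient allocation: Kapoor→Lot D ($158), Santos→Lot G ($112), Tanaka→Lot B ($160), Jensen→Lot C ($167), Quispe→Lot F ($155); total welfare W = $752.
Kapoor receives Lot D at value $158, so the others get W − 158 = $594.
Without Kapoor: best allocation of the remaining 4 bidders over all 5 lots is Santos→Lot D ($115), Tanaka→Lot B ($160), Jensen→Lot C ($167), Quispe→Lot F ($155), total $597.
VCG payment = (others' best without Kapoor) − (others' welfare with Kapoor) = 597 − 594 = $3.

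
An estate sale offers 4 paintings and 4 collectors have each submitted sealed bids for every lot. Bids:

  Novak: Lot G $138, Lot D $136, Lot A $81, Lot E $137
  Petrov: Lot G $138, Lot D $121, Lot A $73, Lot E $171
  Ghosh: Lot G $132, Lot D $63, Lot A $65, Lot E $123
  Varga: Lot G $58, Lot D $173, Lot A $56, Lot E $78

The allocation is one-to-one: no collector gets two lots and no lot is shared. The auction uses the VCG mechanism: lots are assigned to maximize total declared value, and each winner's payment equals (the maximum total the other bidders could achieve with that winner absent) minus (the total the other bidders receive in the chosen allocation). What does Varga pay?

Efficient allocation: Novak→Lot A ($81), Petrov→Lot E ($171), Ghosh→Lot G ($132), Varga→Lot D ($173); total welfare W = $557.
Varga receives Lot D at value $173, so the others get W − 173 = $384.
Without Varga: best allocation of the remaining 3 bidders over all 4 lots is Novak→Lot D ($136), Petrov→Lot E ($171), Ghosh→Lot G ($132), total $439.
VCG payment = (others' best without Varga) − (others' welfare with Varga) = 439 − 384 = $55.

Varga pays $55.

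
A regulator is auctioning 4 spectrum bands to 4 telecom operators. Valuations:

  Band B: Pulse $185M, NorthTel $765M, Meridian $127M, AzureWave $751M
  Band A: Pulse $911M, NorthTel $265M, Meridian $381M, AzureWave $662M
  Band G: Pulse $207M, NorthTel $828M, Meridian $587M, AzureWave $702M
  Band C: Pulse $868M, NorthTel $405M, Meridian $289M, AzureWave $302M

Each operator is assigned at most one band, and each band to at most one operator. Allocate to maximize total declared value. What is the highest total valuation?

Treat this as an assignment problem: match each operator to one band.
Optimal: Pulse→Band C ($868M), NorthTel→Band B ($765M), Meridian→Band G ($587M), AzureWave→Band A ($662M) — total 868+765+587+662 = $2882M.
Row-greedy (each operator in turn takes its best remaining band) gives $2779M, worse by 103.
Next-best assignment: Pulse→Band C, NorthTel→Band G, Meridian→Band A, AzureWave→Band B = $2828M.

Maximum total: $2882M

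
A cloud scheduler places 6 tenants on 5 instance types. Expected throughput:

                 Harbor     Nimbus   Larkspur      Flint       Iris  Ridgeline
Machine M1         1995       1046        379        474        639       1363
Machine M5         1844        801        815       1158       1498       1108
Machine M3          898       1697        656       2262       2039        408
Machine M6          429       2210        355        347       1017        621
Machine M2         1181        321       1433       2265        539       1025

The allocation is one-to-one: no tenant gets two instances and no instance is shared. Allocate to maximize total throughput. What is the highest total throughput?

Maximum total: 9721 ops/s

Optimal: Ridgeline→Machine M1 (1363 ops/s), Harbor→Machine M5 (1844 ops/s), Iris→Machine M3 (2039 ops/s), Nimbus→Machine M6 (2210 ops/s), Flint→Machine M2 (2265 ops/s) — total 1363+1844+2039+2210+2265 = 9721 ops/s.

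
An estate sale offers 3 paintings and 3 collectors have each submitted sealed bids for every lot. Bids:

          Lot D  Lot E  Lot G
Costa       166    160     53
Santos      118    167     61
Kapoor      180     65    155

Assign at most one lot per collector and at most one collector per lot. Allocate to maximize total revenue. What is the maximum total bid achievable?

Optimal: Costa→Lot D ($166), Santos→Lot E ($167), Kapoor→Lot G ($155) — total 166+167+155 = $488.
Max-entry greedy (repeatedly take the single best remaining cell) gives $400, worse by 88.
Checked against all permutations: $488 is optimal.

Maximum total: $488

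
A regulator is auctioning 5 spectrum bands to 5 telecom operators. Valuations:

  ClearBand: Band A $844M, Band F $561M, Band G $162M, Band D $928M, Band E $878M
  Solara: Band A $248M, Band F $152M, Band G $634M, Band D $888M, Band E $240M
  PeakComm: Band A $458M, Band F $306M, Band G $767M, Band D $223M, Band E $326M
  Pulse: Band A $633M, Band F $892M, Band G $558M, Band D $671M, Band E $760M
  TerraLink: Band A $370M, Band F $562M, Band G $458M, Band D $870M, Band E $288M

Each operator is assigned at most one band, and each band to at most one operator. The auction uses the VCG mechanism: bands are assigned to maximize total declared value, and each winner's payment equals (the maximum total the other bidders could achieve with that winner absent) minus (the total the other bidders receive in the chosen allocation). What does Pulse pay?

Pulse pays $34M.

Efficient allocation: ClearBand→Band A ($844M), Solara→Band D ($888M), PeakComm→Band G ($767M), Pulse→Band E ($760M), TerraLink→Band F ($562M); total welfare W = $3821M.
Pulse receives Band E at value $760M, so the others get W − 760 = $3061M.
Without Pulse: best allocation of the remaining 4 bidders over all 5 bands is ClearBand→Band E ($878M), Solara→Band D ($888M), PeakComm→Band G ($767M), TerraLink→Band F ($562M), total $3095M.
VCG payment = (others' best without Pulse) − (others' welfare with Pulse) = 3095 − 3061 = $34M.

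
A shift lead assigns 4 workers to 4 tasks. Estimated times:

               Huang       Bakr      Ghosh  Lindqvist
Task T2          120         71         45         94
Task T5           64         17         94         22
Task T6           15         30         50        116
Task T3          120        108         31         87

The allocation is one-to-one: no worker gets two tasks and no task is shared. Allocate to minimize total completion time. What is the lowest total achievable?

Optimal: Huang→Task T6 (15 min), Bakr→Task T2 (71 min), Ghosh→Task T3 (31 min), Lindqvist→Task T5 (22 min) — total 15+71+31+22 = 139 min.
Min-entry greedy (repeatedly take the single cheapest remaining cell) gives 157 min, worse by 18.
Next-best assignment: Huang→Task T6, Bakr→Task T5, Ghosh→Task T3, Lindqvist→Task T2 = 157 min.

Minimum total: 139 min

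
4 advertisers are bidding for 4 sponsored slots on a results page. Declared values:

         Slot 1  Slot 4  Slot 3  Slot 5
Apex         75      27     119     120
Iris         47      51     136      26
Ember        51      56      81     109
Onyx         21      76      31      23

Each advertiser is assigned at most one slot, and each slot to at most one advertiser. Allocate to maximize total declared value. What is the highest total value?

Max total: $396

Optimal: Apex→Slot 1 ($75), Iris→Slot 3 ($136), Ember→Slot 5 ($109), Onyx→Slot 4 ($76) — total 75+136+109+76 = $396.
Row-greedy (each advertiser in turn takes its best remaining slot) gives $333, worse by 63.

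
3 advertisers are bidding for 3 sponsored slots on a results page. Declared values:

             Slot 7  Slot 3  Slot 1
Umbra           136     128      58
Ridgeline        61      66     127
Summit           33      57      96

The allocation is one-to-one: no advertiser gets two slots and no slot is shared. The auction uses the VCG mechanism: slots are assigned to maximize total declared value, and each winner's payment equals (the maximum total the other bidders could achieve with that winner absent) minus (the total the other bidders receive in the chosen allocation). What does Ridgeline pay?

Ridgeline pays $39.

Efficient allocation: Umbra→Slot 7 ($136), Ridgeline→Slot 1 ($127), Summit→Slot 3 ($57); total welfare W = $320.
Ridgeline receives Slot 1 at value $127, so the others get W − 127 = $193.
Without Ridgeline: best allocation of the remaining 2 bidders over all 3 slots is Umbra→Slot 7 ($136), Summit→Slot 1 ($96), total $232.
VCG payment = (others' best without Ridgeline) − (others' welfare with Ridgeline) = 232 − 193 = $39.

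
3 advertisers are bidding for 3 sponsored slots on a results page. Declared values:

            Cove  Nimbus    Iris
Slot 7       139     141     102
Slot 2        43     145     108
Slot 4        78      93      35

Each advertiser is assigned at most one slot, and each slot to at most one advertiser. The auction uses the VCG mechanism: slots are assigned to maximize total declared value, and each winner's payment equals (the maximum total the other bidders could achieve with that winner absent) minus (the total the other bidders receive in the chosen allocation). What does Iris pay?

Efficient allocation: Cove→Slot 7 ($139), Nimbus→Slot 4 ($93), Iris→Slot 2 ($108); total welfare W = $340.
Iris receives Slot 2 at value $108, so the others get W − 108 = $232.
Without Iris: best allocation of the remaining 2 bidders over all 3 slots is Cove→Slot 7 ($139), Nimbus→Slot 2 ($145), total $284.
VCG payment = (others' best without Iris) − (others' welfare with Iris) = 284 − 232 = $52.

Iris pays $52.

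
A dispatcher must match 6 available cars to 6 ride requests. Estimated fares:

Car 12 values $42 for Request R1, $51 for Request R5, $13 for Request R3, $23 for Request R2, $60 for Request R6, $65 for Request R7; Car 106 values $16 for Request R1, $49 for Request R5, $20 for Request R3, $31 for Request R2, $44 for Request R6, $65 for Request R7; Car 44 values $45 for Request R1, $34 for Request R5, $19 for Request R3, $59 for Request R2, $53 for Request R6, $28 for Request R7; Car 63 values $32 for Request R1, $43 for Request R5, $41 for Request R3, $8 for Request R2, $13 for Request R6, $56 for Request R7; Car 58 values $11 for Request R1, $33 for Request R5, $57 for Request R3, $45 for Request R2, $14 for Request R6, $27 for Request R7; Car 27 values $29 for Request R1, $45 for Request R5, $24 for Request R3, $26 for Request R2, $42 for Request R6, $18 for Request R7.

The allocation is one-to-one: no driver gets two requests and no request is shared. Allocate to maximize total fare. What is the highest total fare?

Maximum total: $318

Optimal: Car 12→Request R6 ($60), Car 106→Request R7 ($65), Car 44→Request R2 ($59), Car 63→Request R1 ($32), Car 58→Request R3 ($57), Car 27→Request R5 ($45) — total 60+65+59+32+57+45 = $318.
Row-greedy (each driver in turn takes its best remaining request) gives $257, worse by 61.
Next-best assignment: Car 12→Request R6, Car 106→Request R7, Car 44→Request R2, Car 63→Request R5, Car 58→Request R3, Car 27→Request R1 = $313.
Swapping Car 44↔Car 58 (Car 44→Request R3 $19, Car 58→Request R2 $45) loses 52.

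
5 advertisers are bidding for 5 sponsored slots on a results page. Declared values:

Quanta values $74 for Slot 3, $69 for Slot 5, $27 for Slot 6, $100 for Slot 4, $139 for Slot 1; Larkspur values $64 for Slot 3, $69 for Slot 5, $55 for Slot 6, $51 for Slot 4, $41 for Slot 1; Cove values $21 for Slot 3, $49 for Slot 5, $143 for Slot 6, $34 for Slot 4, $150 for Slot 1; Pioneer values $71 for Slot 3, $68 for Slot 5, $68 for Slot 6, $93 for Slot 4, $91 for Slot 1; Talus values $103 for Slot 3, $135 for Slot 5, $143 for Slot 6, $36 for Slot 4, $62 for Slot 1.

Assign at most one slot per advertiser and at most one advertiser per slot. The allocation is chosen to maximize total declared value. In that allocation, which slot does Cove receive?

Treat this as an assignment problem: match each advertiser to one slot.
Optimal: Quanta→Slot 1 ($139), Larkspur→Slot 3 ($64), Cove→Slot 6 ($143), Pioneer→Slot 4 ($93), Talus→Slot 5 ($135) — total 139+64+143+93+135 = $574.
Column-greedy (each slot in turn goes to its best remaining advertiser) gives $449, worse by 125.
Cove's own top slot is Slot 1 ($150), but forcing Cove→Slot 1 and reassigning the rest optimally gives only $533 — worse by 41.

Cove receives Slot 6.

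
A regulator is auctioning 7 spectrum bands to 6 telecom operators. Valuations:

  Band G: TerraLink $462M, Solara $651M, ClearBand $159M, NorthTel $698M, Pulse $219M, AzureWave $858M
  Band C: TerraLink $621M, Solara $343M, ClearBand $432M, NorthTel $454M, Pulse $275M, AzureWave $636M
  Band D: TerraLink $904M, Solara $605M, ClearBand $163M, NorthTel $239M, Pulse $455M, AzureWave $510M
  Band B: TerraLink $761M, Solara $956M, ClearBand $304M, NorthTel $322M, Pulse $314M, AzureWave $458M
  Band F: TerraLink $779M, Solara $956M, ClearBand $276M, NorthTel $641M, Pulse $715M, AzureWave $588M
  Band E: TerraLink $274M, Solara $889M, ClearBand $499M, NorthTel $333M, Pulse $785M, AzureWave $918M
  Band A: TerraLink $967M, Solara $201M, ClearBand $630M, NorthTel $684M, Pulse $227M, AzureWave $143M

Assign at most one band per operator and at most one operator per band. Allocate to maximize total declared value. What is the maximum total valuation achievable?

This is a one-to-one assignment (maximum-weight bipartite matching).
Optimal: TerraLink→Band D ($904M), Solara→Band B ($956M), ClearBand→Band A ($630M), NorthTel→Band G ($698M), Pulse→Band F ($715M), AzureWave→Band E ($918M) — total 904+956+630+698+715+918 = $4821M.
Column-greedy (each band in turn goes to its best remaining operator) gives $3620M, worse by 1201.
No other one-to-one assignment exceeds $4821M.

Max total: $4821M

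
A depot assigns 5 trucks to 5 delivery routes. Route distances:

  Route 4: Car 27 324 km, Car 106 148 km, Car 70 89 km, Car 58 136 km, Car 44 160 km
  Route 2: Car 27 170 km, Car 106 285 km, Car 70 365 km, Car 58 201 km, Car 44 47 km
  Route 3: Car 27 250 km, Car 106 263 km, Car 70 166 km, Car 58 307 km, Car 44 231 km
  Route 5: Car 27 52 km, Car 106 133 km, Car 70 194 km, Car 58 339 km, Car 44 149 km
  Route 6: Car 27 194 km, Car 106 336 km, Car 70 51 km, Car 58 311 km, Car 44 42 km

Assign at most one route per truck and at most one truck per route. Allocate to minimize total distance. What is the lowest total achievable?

Min total: 549 km

This is the linear assignment problem.
Optimal: Car 27→Route 5 (52 km), Car 106→Route 3 (263 km), Car 70→Route 6 (51 km), Car 58→Route 4 (136 km), Car 44→Route 2 (47 km) — total 52+263+51+136+47 = 549 km.
Next-best assignment: Car 27→Route 5, Car 106→Route 4, Car 70→Route 6, Car 58→Route 3, Car 44→Route 2 = 605 km.
Every other assignment is strictly worse.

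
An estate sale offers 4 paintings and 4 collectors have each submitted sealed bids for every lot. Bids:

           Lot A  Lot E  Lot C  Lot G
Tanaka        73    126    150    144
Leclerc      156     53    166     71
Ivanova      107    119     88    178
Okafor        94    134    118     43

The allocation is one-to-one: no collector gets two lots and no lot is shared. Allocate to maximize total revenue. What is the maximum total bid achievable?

Max total: $618

Optimal: Tanaka→Lot C ($150), Leclerc→Lot A ($156), Ivanova→Lot G ($178), Okafor→Lot E ($134) — total 150+156+178+134 = $618.
Max-entry greedy (repeatedly take the single best remaining cell) gives $551, worse by 67.
Swapping Ivanova↔Okafor (Ivanova→Lot E $119, Okafor→Lot G $43) loses 150.
Every other assignment is strictly worse.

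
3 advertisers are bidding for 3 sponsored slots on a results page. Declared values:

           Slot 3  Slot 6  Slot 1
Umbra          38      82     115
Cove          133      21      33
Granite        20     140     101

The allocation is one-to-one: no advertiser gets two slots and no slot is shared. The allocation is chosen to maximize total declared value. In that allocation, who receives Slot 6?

Optimal: Umbra→Slot 1 ($115), Cove→Slot 3 ($133), Granite→Slot 6 ($140) — total 115+133+140 = $388.
Swapping Cove↔Granite (Cove→Slot 6 $21, Granite→Slot 3 $20) loses 232.

Granite receives Slot 6.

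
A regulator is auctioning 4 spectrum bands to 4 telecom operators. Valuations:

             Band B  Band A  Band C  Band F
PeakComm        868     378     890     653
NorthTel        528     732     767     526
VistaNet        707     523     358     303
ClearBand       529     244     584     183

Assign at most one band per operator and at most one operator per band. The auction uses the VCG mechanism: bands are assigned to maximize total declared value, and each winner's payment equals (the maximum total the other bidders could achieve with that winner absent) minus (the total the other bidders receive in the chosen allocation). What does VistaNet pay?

VistaNet pays $215M.

Efficient allocation: PeakComm→Band F ($653M), NorthTel→Band A ($732M), VistaNet→Band B ($707M), ClearBand→Band C ($584M); total welfare W = $2676M.
VistaNet receives Band B at value $707M, so the others get W − 707 = $1969M.
Without VistaNet: best allocation of the remaining 3 bidders over all 4 bands is PeakComm→Band B ($868M), NorthTel→Band A ($732M), ClearBand→Band C ($584M), total $2184M.
VCG payment = (others' best without VistaNet) − (others' welfare with VistaNet) = 2184 − 1969 = $215M.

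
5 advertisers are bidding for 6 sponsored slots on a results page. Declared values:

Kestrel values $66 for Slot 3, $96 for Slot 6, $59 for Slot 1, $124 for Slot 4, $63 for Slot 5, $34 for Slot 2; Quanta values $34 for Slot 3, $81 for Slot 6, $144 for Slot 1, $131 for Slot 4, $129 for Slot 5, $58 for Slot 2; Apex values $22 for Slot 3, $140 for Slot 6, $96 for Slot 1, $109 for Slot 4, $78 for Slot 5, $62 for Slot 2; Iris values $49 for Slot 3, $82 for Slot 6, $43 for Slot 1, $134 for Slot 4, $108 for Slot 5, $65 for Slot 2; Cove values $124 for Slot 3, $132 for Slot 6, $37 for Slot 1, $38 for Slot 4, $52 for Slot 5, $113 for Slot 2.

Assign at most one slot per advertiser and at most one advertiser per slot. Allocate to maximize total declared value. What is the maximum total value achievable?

Optimal: Kestrel→Slot 4 ($124), Quanta→Slot 1 ($144), Apex→Slot 6 ($140), Iris→Slot 5 ($108), Cove→Slot 3 ($124) — total 124+144+140+108+124 = $640.
Column-greedy (each slot in turn goes to its best remaining advertiser) gives $605, worse by 35.
Next-best assignment: Kestrel→Slot 4, Quanta→Slot 1, Apex→Slot 6, Iris→Slot 5, Cove→Slot 2 = $629.
Every other assignment is strictly worse.

Maximum total: $640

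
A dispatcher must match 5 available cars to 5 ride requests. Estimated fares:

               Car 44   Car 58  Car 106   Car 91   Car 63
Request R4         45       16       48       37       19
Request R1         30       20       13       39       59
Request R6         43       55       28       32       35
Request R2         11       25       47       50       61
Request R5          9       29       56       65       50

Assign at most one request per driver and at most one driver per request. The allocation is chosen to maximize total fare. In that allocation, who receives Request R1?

Car 63 receives Request R1.

Optimal: Car 44→Request R4 ($45), Car 58→Request R6 ($55), Car 106→Request R2 ($47), Car 91→Request R5 ($65), Car 63→Request R1 ($59) — total 45+55+47+65+59 = $271.
Next-best assignment: Car 44→Request R4, Car 58→Request R6, Car 106→Request R5, Car 91→Request R2, Car 63→Request R1 = $265.
No other one-to-one assignment exceeds $271.
Car 63's own top request is Request R2 ($61), but forcing Car 63→Request R2 and reassigning the rest optimally gives only $259 — worse by 12.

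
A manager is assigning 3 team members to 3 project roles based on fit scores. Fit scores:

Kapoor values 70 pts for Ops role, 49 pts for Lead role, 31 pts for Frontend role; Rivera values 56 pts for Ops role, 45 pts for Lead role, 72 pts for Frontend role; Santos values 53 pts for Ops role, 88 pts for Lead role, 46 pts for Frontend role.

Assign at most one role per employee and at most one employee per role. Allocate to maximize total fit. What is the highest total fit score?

Maximum total: 230 pts

This is a one-to-one assignment (maximum-weight bipartite matching).
Optimal: Kapoor→Ops role (70 pts), Rivera→Frontend role (72 pts), Santos→Lead role (88 pts) — total 70+72+88 = 230 pts.
Next-best assignment: Kapoor→Frontend role, Rivera→Ops role, Santos→Lead role = 175 pts.
No other one-to-one assignment exceeds 230 pts.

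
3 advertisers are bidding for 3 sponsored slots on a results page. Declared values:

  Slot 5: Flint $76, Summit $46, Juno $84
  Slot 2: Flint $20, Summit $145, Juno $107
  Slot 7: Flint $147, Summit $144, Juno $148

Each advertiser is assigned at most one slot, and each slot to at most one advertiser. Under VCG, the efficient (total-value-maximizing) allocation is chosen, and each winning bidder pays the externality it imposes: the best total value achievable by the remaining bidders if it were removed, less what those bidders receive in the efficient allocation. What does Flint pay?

Flint pays $64.

Efficient allocation: Flint→Slot 7 ($147), Summit→Slot 2 ($145), Juno→Slot 5 ($84); total welfare W = $376.
Flint receives Slot 7 at value $147, so the others get W − 147 = $229.
Without Flint: best allocation of the remaining 2 bidders over all 3 slots is Summit→Slot 2 ($145), Juno→Slot 7 ($148), total $293.
VCG payment = (others' best without Flint) − (others' welfare with Flint) = 293 − 229 = $64.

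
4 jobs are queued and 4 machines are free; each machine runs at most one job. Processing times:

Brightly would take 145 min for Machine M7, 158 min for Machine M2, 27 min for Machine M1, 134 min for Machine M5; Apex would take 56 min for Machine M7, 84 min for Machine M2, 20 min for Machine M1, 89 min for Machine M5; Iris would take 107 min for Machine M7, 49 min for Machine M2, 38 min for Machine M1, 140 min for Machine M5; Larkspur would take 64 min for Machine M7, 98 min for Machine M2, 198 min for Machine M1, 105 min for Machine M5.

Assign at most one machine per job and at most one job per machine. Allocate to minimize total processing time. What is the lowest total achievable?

Optimal: Brightly→Machine M1 (27 min), Apex→Machine M5 (89 min), Iris→Machine M2 (49 min), Larkspur→Machine M7 (64 min) — total 27+89+49+64 = 229 min.
Min-entry greedy (repeatedly take the single cheapest remaining cell) gives 267 min, worse by 38.
Next-best assignment: Brightly→Machine M1, Apex→Machine M7, Iris→Machine M2, Larkspur→Machine M5 = 237 min.
Swapping Larkspur↔Brightly (Larkspur→Machine M1 198 min, Brightly→Machine M7 145 min) adds 252.
Every other assignment is strictly worse.

Min total: 229 min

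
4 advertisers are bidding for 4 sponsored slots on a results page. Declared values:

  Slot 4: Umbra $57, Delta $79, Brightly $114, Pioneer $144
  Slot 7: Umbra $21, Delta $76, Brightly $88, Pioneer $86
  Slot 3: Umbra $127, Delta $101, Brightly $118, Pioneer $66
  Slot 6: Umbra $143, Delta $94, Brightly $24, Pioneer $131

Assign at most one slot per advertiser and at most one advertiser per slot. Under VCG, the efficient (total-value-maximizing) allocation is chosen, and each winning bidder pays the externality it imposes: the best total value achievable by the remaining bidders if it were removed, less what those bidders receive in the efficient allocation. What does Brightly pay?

Efficient allocation: Umbra→Slot 6 ($143), Delta→Slot 7 ($76), Brightly→Slot 3 ($118), Pioneer→Slot 4 ($144); total welfare W = $481.
Brightly receives Slot 3 at value $118, so the others get W − 118 = $363.
Without Brightly: best allocation of the remaining 3 bidders over all 4 slots is Umbra→Slot 6 ($143), Delta→Slot 3 ($101), Pioneer→Slot 4 ($144), total $388.
VCG payment = (others' best without Brightly) − (others' welfare with Brightly) = 388 − 363 = $25.

Brightly pays $25.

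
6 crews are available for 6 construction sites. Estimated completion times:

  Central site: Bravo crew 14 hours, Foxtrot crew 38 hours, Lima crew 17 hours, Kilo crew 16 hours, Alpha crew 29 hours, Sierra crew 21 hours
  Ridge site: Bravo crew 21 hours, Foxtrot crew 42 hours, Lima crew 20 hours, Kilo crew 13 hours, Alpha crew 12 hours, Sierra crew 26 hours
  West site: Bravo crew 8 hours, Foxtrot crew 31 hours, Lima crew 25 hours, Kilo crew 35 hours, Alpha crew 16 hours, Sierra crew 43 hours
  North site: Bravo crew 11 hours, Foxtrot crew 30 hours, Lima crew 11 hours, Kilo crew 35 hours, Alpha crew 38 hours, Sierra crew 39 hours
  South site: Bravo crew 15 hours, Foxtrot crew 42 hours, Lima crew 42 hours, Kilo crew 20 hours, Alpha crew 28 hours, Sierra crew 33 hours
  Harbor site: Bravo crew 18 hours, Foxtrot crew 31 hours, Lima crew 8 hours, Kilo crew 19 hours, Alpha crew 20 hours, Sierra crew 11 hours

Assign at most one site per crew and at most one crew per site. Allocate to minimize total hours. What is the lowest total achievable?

Optimal: Bravo crew→South site (15 hours), Foxtrot crew→West site (31 hours), Lima crew→North site (11 hours), Kilo crew→Central site (16 hours), Alpha crew→Ridge site (12 hours), Sierra crew→Harbor site (11 hours) — total 15+31+11+16+12+11 = 96 hours.
Column-greedy (each site in turn goes to its cheapest remaining crew) gives 112 hours, worse by 16.

Minimum total: 96 hours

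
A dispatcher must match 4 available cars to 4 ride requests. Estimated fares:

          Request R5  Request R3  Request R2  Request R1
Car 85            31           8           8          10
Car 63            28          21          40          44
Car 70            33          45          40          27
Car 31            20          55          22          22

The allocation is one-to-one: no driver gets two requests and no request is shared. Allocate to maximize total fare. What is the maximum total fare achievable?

Maximum total: $170

Optimal: Car 85→Request R5 ($31), Car 63→Request R1 ($44), Car 70→Request R2 ($40), Car 31→Request R3 ($55) — total 31+44+40+55 = $170.
Column-greedy (each request in turn goes to its best remaining driver) gives $138, worse by 32.
Next-best assignment: Car 85→Request R5, Car 63→Request R2, Car 70→Request R1, Car 31→Request R3 = $153.
Swapping Car 70↔Car 85 (Car 70→Request R5 $33, Car 85→Request R2 $8) loses 30.
Every other assignment is strictly worse.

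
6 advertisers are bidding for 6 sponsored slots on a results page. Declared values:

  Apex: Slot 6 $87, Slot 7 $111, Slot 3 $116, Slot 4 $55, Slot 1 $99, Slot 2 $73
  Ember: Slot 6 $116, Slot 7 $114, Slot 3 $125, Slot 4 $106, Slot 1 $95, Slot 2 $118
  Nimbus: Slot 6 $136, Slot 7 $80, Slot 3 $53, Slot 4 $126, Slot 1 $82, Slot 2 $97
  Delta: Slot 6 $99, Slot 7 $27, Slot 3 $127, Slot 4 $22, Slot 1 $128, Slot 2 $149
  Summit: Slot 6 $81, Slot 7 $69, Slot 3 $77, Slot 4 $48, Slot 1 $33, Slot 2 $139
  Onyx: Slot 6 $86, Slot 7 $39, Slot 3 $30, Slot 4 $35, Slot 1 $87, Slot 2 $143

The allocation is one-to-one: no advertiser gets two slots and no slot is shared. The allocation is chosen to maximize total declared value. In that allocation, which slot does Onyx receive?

Onyx receives Slot 6.

Optimal: Apex→Slot 7 ($111), Ember→Slot 3 ($125), Nimbus→Slot 4 ($126), Delta→Slot 1 ($128), Summit→Slot 2 ($139), Onyx→Slot 6 ($86) — total 111+125+126+128+139+86 = $715.
Column-greedy (each slot in turn goes to its best remaining advertiser) gives $658, worse by 57.
Next-best assignment: Apex→Slot 7, Ember→Slot 3, Nimbus→Slot 4, Delta→Slot 1, Summit→Slot 6, Onyx→Slot 2 = $714.
Swapping Ember↔Summit (Ember→Slot 2 $118, Summit→Slot 3 $77) loses 69.
Every other assignment is strictly worse.
Onyx's own top slot is Slot 2 ($143), but forcing Onyx→Slot 2 and reassigning the rest optimally gives only $714 — worse by 1.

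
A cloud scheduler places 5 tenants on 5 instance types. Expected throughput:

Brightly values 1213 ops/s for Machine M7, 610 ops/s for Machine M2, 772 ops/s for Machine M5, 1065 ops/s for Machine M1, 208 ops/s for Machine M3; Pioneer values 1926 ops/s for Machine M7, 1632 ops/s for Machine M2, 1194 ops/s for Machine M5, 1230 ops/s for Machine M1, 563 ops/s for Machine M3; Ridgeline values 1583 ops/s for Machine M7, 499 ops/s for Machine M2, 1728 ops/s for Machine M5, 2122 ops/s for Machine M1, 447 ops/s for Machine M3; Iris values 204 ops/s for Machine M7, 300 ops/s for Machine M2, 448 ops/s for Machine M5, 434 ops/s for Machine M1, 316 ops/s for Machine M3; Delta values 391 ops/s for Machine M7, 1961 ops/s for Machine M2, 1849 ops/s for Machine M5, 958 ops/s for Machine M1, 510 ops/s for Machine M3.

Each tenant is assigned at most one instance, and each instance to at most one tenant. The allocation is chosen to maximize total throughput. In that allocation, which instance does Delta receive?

Delta receives Machine M5.

Optimal: Brightly→Machine M7 (1213 ops/s), Pioneer→Machine M2 (1632 ops/s), Ridgeline→Machine M1 (2122 ops/s), Iris→Machine M3 (316 ops/s), Delta→Machine M5 (1849 ops/s) — total 1213+1632+2122+316+1849 = 7132 ops/s.
Column-greedy (each instance in turn goes to its best remaining tenant) gives 6996 ops/s, worse by 136.
Every other assignment is strictly worse.
Delta's own top instance is Machine M2 (1961 ops/s), but forcing Delta→Machine M2 and reassigning the rest optimally gives only 7097 ops/s — worse by 35.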